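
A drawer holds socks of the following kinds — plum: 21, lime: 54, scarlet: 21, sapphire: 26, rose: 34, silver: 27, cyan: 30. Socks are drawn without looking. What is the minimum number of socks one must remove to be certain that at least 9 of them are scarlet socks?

In the worst case for collecting scarlet socks, every non-scarlet sock comes out first.
There are 21 + 54 + 26 + 34 + 27 + 30 = 192 non-scarlet socks altogether.
After those, each further sock must be scarlet, so 192 + 9 = 201 draws guarantee 9 scarlet socks.

201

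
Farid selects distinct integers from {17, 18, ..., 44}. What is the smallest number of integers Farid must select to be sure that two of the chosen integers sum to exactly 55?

18

A set avoiding the sum 55 can contain at most one of each pair {x, 55−x}, plus the 6 elements whose complement lies outside the range.
The integers 28, …, 44 (17 of them) are such a set: any two sum to at least 28+29 = 57 > 55.
By the pigeonhole principle, any 18th integer completes one of the 11 pairs, so 18 choices force a sum of 55.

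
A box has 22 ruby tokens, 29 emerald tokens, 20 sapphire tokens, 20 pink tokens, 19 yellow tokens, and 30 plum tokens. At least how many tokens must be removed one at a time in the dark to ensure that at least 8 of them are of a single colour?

Pigeonhole: the 6 colours are the holes; the tokens drawn are the pigeons.
To avoid 8 of any one colour, the worst case takes at most 7 of each colour.
That gives 7 + 7 + 7 + 7 + 7 + 7 = 42 tokens with no colour reaching 8.
The next token forces some colour to 8, so 42 + 1 = 43.

43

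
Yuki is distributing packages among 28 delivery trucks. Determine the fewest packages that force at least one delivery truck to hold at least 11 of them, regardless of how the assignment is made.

281

With 280 packages one could put exactly 10 in each of the 28 delivery trucks, and no delivery truck would reach 11.
One more package must land in a delivery truck that already has 10, giving it 11.
So 28 × 10 + 1 = 281 packages are required.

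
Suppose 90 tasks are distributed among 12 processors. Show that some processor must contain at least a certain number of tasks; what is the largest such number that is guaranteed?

8

Pigeonhole: the 12 processors are the holes and the 90 tasks are the pigeons.
If every processor held at most 7 tasks, the total would be at most 12 × 7 = 84, which is less than 90.
So some processor holds at least ⌈90/12⌉ = 8 tasks.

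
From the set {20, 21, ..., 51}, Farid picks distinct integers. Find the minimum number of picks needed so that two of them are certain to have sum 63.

21

Two chosen integers sum to 63 exactly when both halves of some pair {x, 63−x} with 20 ≤ x ≤ 63−x ≤ 43 are chosen — 12 such pairs.
The remaining 8 elements (those with no distinct partner in range) can never complete a 63-sum, so the worst case takes all of them and one from each pair: 8 + 12 = 20.
The 21st integer has to be the second member of some pair, so 20 + 1 = 21.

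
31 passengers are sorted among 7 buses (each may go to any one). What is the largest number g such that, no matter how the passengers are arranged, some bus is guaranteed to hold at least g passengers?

Pigeonhole: the 7 buses are the holes and the 31 passengers are the pigeons.
If every bus held at most 4 passengers, the total would be at most 7 × 4 = 28, which is less than 31.
So some bus holds at least ⌈31/7⌉ = 5 passengers.

5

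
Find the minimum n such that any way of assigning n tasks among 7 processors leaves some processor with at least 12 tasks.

78

With 77 tasks one could put exactly 11 in each of the 7 processors, and no processor would reach 12.
By pigeonhole, one more task must land in a processor that already has 11, giving it 12.
So 7 × 11 + 1 = 78 tasks are required.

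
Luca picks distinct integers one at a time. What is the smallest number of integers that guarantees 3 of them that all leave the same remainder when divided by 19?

39

By the pigeonhole principle, the 19 residue classes mod 19 are the pigeonholes.
With 38 integers one could put 2 in each residue class and have no class reach 3.
The 39th integer pushes some class to 3, so 19·2 + 1 = 39.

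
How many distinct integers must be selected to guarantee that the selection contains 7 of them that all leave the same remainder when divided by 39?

235

By the pigeonhole principle, the 39 residue classes mod 39 are the pigeonholes.
With 234 integers one could put 6 in each residue class and have no class reach 7.
The 235th integer pushes some class to 7, so 39·6 + 1 = 235.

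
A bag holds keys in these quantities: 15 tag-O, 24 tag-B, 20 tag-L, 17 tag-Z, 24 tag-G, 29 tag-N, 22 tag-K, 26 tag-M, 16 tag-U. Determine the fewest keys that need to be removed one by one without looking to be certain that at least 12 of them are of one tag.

The 9 tags are the holes; the keys drawn are the pigeons.
To avoid 12 of any one tag, the worst case takes at most 11 of each tag.
That gives 11 + 11 + 11 + 11 + 11 + 11 + 11 + 11 + 11 = 99 keys with no tag reaching 12.
The next key forces some tag to 12, so 99 + 1 = 100.

100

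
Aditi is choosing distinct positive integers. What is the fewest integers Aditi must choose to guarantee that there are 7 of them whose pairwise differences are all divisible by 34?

205

Integers whose pairwise differences are multiples of 34 are exactly those sharing a remainder mod 34. The 34 residue classes mod 34 are the pigeonholes.
With 204 integers one could put 6 in each residue class and have no class reach 7.
The 205th integer pushes some class to 7, so 34·6 + 1 = 205.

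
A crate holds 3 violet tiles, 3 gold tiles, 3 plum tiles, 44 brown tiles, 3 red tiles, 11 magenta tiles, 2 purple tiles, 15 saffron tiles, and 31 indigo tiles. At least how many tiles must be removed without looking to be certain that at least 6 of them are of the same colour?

Put each drawn tile into a box by colour. The largest draw with every box below 6 takes min(count, 5) from each colour; colours with fewer than 5 contribute all they have.
Σ min(cᵢ, 5) = 3 + 3 + 3 + 5 + 3 + 5 + 2 + 5 + 5 = 34.
Draw number 34 + 1 = 35 must push one box to 6.

35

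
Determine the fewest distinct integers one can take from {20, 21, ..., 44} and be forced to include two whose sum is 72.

18

Two chosen integers sum to 72 exactly when both halves of some pair {x, 72−x} with 28 ≤ x ≤ 72−x ≤ 44 are chosen — 8 such pairs.
The remaining 9 elements (those with no distinct partner in range) can never complete a 72-sum, so the worst case takes all of them and one from each pair: 9 + 8 = 17.
Pigeonhole: the 18th integer has to be the second member of some pair, so 17 + 1 = 18.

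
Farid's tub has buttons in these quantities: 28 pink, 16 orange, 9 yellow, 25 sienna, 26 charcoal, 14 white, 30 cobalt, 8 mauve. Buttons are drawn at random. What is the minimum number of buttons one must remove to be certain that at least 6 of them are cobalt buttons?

In the worst case for collecting cobalt buttons, every non-cobalt button comes out first.
There are 28 + 16 + 9 + 25 + 26 + 14 + 8 = 126 non-cobalt buttons altogether.
After those, each further button must be cobalt, so 126 + 6 = 132 draws guarantee 6 cobalt buttons.

132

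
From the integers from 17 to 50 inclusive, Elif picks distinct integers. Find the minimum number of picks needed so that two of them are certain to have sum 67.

A set avoiding the sum 67 can contain at most one of each pair {x, 67−x}.
The integers 34, …, 50 (17 of them) are such a set: any two sum to at least 34+35 = 69 > 67.
Any 18th integer completes one of the 17 pairs, so 18 choices force a sum of 67.

18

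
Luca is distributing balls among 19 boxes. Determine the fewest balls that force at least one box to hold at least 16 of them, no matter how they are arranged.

With 285 balls one could put exactly 15 in each of the 19 boxes, and no box would reach 16.
One more ball must land in a box that already has 15, giving it 16.
So 19 × 15 + 1 = 286 balls are required.

286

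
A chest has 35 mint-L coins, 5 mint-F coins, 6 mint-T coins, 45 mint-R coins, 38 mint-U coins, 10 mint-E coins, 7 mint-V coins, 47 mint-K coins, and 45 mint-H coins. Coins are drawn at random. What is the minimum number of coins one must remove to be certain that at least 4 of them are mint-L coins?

In the worst case for collecting mint-L coins, every non-mint-L coin comes out first.
There are 5 + 6 + 45 + 38 + 10 + 7 + 47 + 45 = 203 non-mint-L coins altogether.
After those, each further coin must be mint-L, so 203 + 4 = 207 draws guarantee 4 mint-L coins.

207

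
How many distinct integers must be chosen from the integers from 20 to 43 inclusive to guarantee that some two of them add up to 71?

Two chosen integers sum to 71 exactly when both halves of some pair {x, 71−x} with 28 ≤ x ≤ 71−x ≤ 43 are chosen — 8 such pairs.
The remaining 8 elements (those with no distinct partner in range) can never complete a 71-sum, so the worst case takes all of them and one from each pair: 8 + 8 = 16.
By pigeonhole, the 17th integer has to be the second member of some pair, so 16 + 1 = 17.

17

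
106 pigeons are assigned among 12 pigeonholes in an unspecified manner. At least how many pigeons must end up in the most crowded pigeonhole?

Pigeonhole: the 12 pigeonholes are the holes and the 106 pigeons are the pigeons.
If every pigeonhole held at most 8 pigeons, the total would be at most 12 × 8 = 96, which is less than 106.
So some pigeonhole holds at least ⌈106/12⌉ = 9 pigeons.

9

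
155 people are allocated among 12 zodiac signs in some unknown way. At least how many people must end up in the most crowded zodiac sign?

13

Pigeonhole: the 12 zodiac signs are the holes and the 155 people are the pigeons.
If every zodiac sign held at most 12 people, the total would be at most 12 × 12 = 144, which is less than 155.
So some zodiac sign holds at least ⌈155/12⌉ = 13 people.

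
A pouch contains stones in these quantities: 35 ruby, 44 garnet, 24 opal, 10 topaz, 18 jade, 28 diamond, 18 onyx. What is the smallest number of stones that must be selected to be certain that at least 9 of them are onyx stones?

168

In the worst case for collecting onyx stones, every non-onyx stone comes out first.
There are 35 + 44 + 24 + 10 + 18 + 28 = 159 non-onyx stones altogether.
After those, each further stone must be onyx, so 159 + 9 = 168 draws guarantee 9 onyx stones.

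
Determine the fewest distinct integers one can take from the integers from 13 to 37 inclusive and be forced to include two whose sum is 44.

17

Two chosen integers sum to 44 exactly when both halves of some pair {x, 44−x} with 13 ≤ x ≤ 44−x ≤ 31 are chosen — 9 such pairs.
The remaining 7 elements (those with no distinct partner in range) can never complete a 44-sum, so the worst case takes all of them and one from each pair: 7 + 9 = 16.
By the pigeonhole principle, the 17th integer has to be the second member of some pair, so 16 + 1 = 17.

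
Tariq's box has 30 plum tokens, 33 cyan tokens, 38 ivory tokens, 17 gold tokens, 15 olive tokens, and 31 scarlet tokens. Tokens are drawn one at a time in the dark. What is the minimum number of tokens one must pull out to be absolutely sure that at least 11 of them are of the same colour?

An adversary could hand out at most 10 tokens per colour: 10 + 10 + 10 + 10 + 10 + 10 = 60 tokens and still no colour has 11.
By pigeonhole, one more token lands in a colour already at 10, so 61 draws are enough and 60 are not.

61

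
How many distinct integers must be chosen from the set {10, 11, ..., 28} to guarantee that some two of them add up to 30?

15

Two chosen integers sum to 30 exactly when both halves of some pair {x, 30−x} with 10 ≤ x ≤ 30−x ≤ 20 are chosen — 5 such pairs.
The remaining 9 elements (those with no distinct partner in range) can never complete a 30-sum, so the worst case takes all of them and one from each pair: 9 + 5 = 14.
By the pigeonhole principle, the 15th integer has to be the second member of some pair, so 14 + 1 = 15.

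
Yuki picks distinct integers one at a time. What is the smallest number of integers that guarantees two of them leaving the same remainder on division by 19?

20

By the pigeonhole principle, the 19 residue classes mod 19 are the pigeonholes.
With 19 integers one could put 1 in each residue class and have no class reach 2.
The 20th integer pushes some class to 2, so 19·1 + 1 = 20.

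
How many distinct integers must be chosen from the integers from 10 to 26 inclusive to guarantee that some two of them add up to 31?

12

Two chosen integers sum to 31 exactly when both halves of some pair {x, 31−x} with 10 ≤ x ≤ 31−x ≤ 21 are chosen — 6 such pairs.
The remaining 5 elements (those with no distinct partner in range) can never complete a 31-sum, so the worst case takes all of them and one from each pair: 5 + 6 = 11.
By the pigeonhole principle, the 12th integer has to be the second member of some pair, so 11 + 1 = 12.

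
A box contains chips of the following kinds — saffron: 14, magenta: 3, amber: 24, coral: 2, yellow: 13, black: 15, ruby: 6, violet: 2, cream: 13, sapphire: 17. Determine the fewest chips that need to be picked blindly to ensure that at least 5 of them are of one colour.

An adversary could hand out at most 4 chips per colour (magenta, coral, violet run out sooner): 4 + 3 + 4 + 2 + 4 + 4 + 4 + 2 + 4 + 4 = 35 chips and still no colour has 5.
By the pigeonhole principle, one more chip lands in a colour already at 4, so 36 draws are enough and 35 are not.

36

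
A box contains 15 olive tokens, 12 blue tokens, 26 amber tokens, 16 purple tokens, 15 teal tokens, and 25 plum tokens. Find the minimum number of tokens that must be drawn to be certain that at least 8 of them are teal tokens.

102

In the worst case for collecting teal tokens, every non-teal token comes out first.
There are 15 + 12 + 26 + 16 + 25 = 94 non-teal tokens altogether.
After those, each further token must be teal, so 94 + 8 = 102 draws guarantee 8 teal tokens.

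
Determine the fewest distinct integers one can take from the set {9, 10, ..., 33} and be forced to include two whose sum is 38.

Group the elements by complementary pair {x, 38−x}: {9,29}, {10,28}, {11,27}, …, giving 10 two-element pairs, the single value 19 (it cannot pair with itself since the integers are distinct), and 4 integers whose partner 38−x falls outside [9,33].
Treating each of those 15 groups as a pigeonhole, one can pick one integer per group — 15 integers — with no two summing to 38.
The 16th integer lands in an occupied pair, forcing a sum of 38.

16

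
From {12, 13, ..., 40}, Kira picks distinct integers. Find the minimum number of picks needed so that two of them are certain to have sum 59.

19

A set avoiding the sum 59 can contain at most one of each pair {x, 59−x}, plus the 7 elements whose complement lies outside the range.
The integers 12, …, 29 (18 of them) are such a set: any two sum to at least 12+13 = 25 and at most 28+29 = 57 < 59.
Any 19th integer completes one of the 11 pairs, so 19 choices force a sum of 59.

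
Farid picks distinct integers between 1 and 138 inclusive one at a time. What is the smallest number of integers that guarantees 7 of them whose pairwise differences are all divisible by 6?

37

Integers whose pairwise differences are multiples of 6 are exactly those sharing a remainder mod 6. The 6 residue classes mod 6 are the pigeonholes.
With 36 integers one could put 6 in each residue class and have no class reach 7.
The 37th integer pushes some class to 7, so 6·6 + 1 = 37.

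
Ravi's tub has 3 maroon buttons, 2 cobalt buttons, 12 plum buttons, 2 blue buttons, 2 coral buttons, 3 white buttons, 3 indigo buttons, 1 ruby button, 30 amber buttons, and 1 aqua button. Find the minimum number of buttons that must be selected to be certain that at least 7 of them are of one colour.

30

An adversary could hand out at most 6 buttons per colour (8 colours run out sooner): 3 + 2 + 6 + 2 + 2 + 3 + 3 + 1 + 6 + 1 = 29 buttons and still no colour has 7.
One more button lands in a colour already at 6, so 30 draws are enough and 29 are not.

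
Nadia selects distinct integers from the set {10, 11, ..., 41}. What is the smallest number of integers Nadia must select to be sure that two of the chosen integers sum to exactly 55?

Group the elements by complementary pair {x, 55−x}: {14,41}, {15,40}, {16,39}, …, giving 14 two-element pairs and 4 integers whose partner 55−x falls outside [10,41].
Treating each of those 18 groups as a pigeonhole, one can pick one integer per group — 18 integers — with no two summing to 55.
The 19th integer lands in an occupied pair, forcing a sum of 55.

19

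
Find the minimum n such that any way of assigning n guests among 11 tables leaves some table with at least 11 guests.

111

With 110 guests one could put exactly 10 in each of the 11 tables, and no table would reach 11.
One more guest must land in a table that already has 10, giving it 11.
So 11 × 10 + 1 = 111 guests are required.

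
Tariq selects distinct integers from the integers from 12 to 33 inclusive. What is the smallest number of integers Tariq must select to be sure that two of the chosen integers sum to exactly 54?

17

Group the elements by complementary pair {x, 54−x}: {21,33}, {22,32}, {23,31}, …, giving 6 two-element pairs, the single value 27 (it cannot pair with itself since the integers are distinct), and 9 integers whose partner 54−x falls outside [12,33].
By pigeonhole, treating each of those 16 groups as a pigeonhole, one can pick one integer per group — 16 integers — with no two summing to 54.
The 17th integer lands in an occupied pair, forcing a sum of 54.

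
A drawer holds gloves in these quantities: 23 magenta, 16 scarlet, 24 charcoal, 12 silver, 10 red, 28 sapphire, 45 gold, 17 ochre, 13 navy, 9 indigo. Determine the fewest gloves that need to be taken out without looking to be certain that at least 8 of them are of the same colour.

71

Put each drawn glove into a box by colour. The largest draw with every box below 8 takes min(count, 7) from each colour.
Σ min(cᵢ, 7) = 7 + 7 + 7 + 7 + 7 + 7 + 7 + 7 + 7 + 7 = 70.
Draw number 70 + 1 = 71 must push one box to 8.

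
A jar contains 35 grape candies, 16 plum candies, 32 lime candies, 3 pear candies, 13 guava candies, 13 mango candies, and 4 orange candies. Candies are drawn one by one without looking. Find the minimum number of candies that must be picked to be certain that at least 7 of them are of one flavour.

By pigeonhole, the 7 flavours are the holes; the candies drawn are the pigeons.
To avoid 7 of any one flavour, the worst case takes at most 6 of each flavour, or every candy of a flavour that has fewer than 6.
That gives 6 + 6 + 6 + 3 + 6 + 6 + 4 = 37 candies with no flavour reaching 7.
The next candy forces some flavour to 7, so 37 + 1 = 38.

38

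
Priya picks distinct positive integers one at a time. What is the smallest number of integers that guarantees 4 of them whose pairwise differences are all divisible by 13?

Integers whose pairwise differences are multiples of 13 are exactly those sharing a remainder mod 13. By pigeonhole, the 13 residue classes mod 13 are the pigeonholes.
With 39 integers one could put 3 in each residue class and have no class reach 4.
The 40th integer pushes some class to 4, so 13·3 + 1 = 40.

40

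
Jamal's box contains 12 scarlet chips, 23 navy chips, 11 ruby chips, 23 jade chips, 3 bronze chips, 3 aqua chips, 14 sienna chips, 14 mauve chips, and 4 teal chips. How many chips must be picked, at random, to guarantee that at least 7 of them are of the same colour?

By the pigeonhole principle, put each drawn chip into a box by colour. The largest draw with every box below 7 takes min(count, 6) from each colour; colours with fewer than 6 contribute all they have.
Σ min(cᵢ, 6) = 6 + 6 + 6 + 6 + 3 + 3 + 6 + 6 + 4 = 46.
Draw number 46 + 1 = 47 must push one box to 7.

47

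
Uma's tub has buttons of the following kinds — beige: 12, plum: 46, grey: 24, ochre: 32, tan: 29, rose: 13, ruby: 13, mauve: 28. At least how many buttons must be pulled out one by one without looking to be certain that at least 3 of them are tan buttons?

171

In the worst case for collecting tan buttons, every non-tan button comes out first.
There are 12 + 46 + 24 + 32 + 13 + 13 + 28 = 168 non-tan buttons altogether.
After those, each further button must be tan, so 168 + 3 = 171 draws guarantee 3 tan buttons.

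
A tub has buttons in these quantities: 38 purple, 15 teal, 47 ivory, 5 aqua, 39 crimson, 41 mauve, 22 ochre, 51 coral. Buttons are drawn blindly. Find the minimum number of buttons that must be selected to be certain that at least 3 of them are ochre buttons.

239

In the worst case for collecting ochre buttons, every non-ochre button comes out first.
There are 38 + 15 + 47 + 5 + 39 + 41 + 51 = 236 non-ochre buttons altogether.
After those, each further button must be ochre, so 236 + 3 = 239 draws guarantee 3 ochre buttons.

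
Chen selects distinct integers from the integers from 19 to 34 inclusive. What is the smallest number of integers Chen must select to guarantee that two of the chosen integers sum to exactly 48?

12

A set avoiding the sum 48 can contain at most one of each pair {x, 48−x}, plus the 6 elements whose complement lies outside the range or equal to its own complement.
The integers 24, …, 34 (11 of them) are such a set: any two sum to at least 24+25 = 49 > 48.
Pigeonhole: any 12th integer completes one of the 5 pairs, so 12 choices force a sum of 48.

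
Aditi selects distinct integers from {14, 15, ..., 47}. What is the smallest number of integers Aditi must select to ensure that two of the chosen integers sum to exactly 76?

Two chosen integers sum to 76 exactly when both halves of some pair {x, 76−x} with 29 ≤ x ≤ 76−x ≤ 47 are chosen — 9 such pairs.
The remaining 16 elements (those with no distinct partner in range) can never complete a 76-sum, so the worst case takes all of them and one from each pair: 16 + 9 = 25.
The 26th integer has to be the second member of some pair, so 25 + 1 = 26.

26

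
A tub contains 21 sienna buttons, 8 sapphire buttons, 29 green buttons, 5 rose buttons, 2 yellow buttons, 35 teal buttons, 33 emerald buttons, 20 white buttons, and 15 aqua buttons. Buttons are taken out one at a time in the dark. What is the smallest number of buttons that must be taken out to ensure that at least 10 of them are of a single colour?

70

An adversary could hand out at most 9 buttons per colour (sapphire, rose, yellow run out sooner): 9 + 8 + 9 + 5 + 2 + 9 + 9 + 9 + 9 = 69 buttons and still no colour has 10.
One more button lands in a colour already at 9, so 70 draws are enough and 69 are not.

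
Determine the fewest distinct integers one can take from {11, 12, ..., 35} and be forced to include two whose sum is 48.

Two chosen integers sum to 48 exactly when both halves of some pair {x, 48−x} with 13 ≤ x ≤ 48−x ≤ 35 are chosen — 11 such pairs.
The remaining 3 elements (those with no distinct partner in range) can never complete a 48-sum, so the worst case takes all of them and one from each pair: 3 + 11 = 14.
The 15th integer has to be the second member of some pair, so 14 + 1 = 15.

15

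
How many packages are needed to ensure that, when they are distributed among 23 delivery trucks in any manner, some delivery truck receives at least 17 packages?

369

With 368 packages one could put exactly 16 in each of the 23 delivery trucks, and no delivery truck would reach 17.
By pigeonhole, one more package must land in a delivery truck that already has 16, giving it 17.
So 23 × 16 + 1 = 369 packages are required.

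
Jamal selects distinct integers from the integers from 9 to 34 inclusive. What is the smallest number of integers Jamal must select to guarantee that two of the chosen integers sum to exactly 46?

16

Group the elements by complementary pair {x, 46−x}: {12,34}, {13,33}, {14,32}, …, giving 11 two-element pairs, the single value 23 (it cannot pair with itself since the integers are distinct), and 3 integers whose partner 46−x falls outside [9,34].
Pigeonhole: treating each of those 15 groups as a pigeonhole, one can pick one integer per group — 15 integers — with no two summing to 46.
The 16th integer lands in an occupied pair, forcing a sum of 46.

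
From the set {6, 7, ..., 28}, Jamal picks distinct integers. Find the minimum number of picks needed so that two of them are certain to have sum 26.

Group the elements by complementary pair {x, 26−x}: {6,20}, {7,19}, {8,18}, …, giving 7 two-element pairs, the single value 13 (it cannot pair with itself since the integers are distinct), and 8 integers whose partner 26−x falls outside [6,28].
By the pigeonhole principle, treating each of those 16 groups as a pigeonhole, one can pick one integer per group — 16 integers — with no two summing to 26.
The 17th integer lands in an occupied pair, forcing a sum of 26.

17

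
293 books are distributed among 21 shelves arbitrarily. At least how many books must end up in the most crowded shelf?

By the pigeonhole principle, the 21 shelves are the holes and the 293 books are the pigeons.
If every shelf held at most 13 books, the total would be at most 21 × 13 = 273, which is less than 293.
So some shelf holds at least ⌈293/21⌉ = 14 books.

14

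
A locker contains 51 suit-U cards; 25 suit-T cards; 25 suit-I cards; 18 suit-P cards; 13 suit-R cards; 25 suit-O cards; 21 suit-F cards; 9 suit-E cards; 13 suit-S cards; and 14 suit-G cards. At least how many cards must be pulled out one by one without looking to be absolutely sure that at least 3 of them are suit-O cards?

192

In the worst case for collecting suit-O cards, every non-suit-O card comes out first.
There are 51 + 25 + 25 + 18 + 13 + 21 + 9 + 13 + 14 = 189 non-suit-O cards altogether.
After those, each further card must be suit-O, so 189 + 3 = 192 draws guarantee 3 suit-O cards.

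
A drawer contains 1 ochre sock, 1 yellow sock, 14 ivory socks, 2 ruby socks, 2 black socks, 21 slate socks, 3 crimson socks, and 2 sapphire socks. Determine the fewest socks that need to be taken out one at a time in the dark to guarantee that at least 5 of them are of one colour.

20

An adversary could hand out at most 4 socks per colour (6 colours run out sooner): 1 + 1 + 4 + 2 + 2 + 4 + 3 + 2 = 19 socks and still no colour has 5.
By pigeonhole, one more sock lands in a colour already at 4, so 20 draws are enough and 19 are not.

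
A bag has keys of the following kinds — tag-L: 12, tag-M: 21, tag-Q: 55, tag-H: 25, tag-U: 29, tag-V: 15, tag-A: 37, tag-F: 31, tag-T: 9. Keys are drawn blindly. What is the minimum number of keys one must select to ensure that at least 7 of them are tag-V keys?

In the worst case for collecting tag-V keys, every non-tag-V key comes out first.
There are 12 + 21 + 55 + 25 + 29 + 37 + 31 + 9 = 219 non-tag-V keys altogether.
After those, each further key must be tag-V, so 219 + 7 = 226 draws guarantee 7 tag-V keys.

226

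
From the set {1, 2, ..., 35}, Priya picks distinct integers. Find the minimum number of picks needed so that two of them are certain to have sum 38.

20

A set avoiding the sum 38 can contain at most one of each pair {x, 38−x}, plus the 3 elements whose complement lies outside the range or equal to its own complement.
The integers 1, …, 19 (19 of them) are such a set: any two sum to at least 1+2 = 3 and at most 18+19 = 37 < 38.
Pigeonhole: any 20th integer completes one of the 16 pairs, so 20 choices force a sum of 38.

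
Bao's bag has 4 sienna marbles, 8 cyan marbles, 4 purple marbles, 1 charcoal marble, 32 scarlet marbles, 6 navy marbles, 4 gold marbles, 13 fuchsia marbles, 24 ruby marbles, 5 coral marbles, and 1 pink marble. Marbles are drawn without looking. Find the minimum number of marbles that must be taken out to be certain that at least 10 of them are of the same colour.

Pigeonhole: the 11 colours are the holes; the marbles drawn are the pigeons.
To avoid 10 of any one colour, the worst case takes at most 9 of each colour, or every marble of a colour that has fewer than 9.
That gives 4 + 8 + 4 + 1 + 9 + 6 + 4 + 9 + 9 + 5 + 1 = 60 marbles with no colour reaching 10.
The next marble forces some colour to 10, so 60 + 1 = 61.

61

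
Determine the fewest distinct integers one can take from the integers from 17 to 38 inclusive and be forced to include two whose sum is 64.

17

Group the elements by complementary pair {x, 64−x}: {26,38}, {27,37}, {28,36}, …, giving 6 two-element pairs, the single value 32 (it cannot pair with itself since the integers are distinct), and 9 integers whose partner 64−x falls outside [17,38].
Treating each of those 16 groups as a pigeonhole, one can pick one integer per group — 16 integers — with no two summing to 64.
The 17th integer lands in an occupied pair, forcing a sum of 64.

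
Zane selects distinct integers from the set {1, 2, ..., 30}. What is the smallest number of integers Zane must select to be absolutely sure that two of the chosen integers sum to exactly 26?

A set avoiding the sum 26 can contain at most one of each pair {x, 26−x}, plus the 6 elements whose complement lies outside the range or equal to its own complement.
The integers 13, …, 30 (18 of them) are such a set: any two sum to at least 13+14 = 27 > 26.
Any 19th integer completes one of the 12 pairs, so 19 choices force a sum of 26.

19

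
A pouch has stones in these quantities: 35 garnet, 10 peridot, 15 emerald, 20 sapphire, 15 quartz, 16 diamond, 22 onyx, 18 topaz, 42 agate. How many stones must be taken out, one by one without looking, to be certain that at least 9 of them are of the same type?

73

An adversary could hand out at most 8 stones per type: 8 + 8 + 8 + 8 + 8 + 8 + 8 + 8 + 8 = 72 stones and still no type has 9.
By the pigeonhole principle, one more stone lands in a type already at 8, so 73 draws are enough and 72 are not.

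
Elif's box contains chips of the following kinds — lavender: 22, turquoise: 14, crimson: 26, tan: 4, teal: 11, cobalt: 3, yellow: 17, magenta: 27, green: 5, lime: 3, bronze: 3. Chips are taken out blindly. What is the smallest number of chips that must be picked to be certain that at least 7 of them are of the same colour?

Put each drawn chip into a box by colour. The largest draw with every box below 7 takes min(count, 6) from each colour; colours with fewer than 6 contribute all they have.
Σ min(cᵢ, 6) = 6 + 6 + 6 + 4 + 6 + 3 + 6 + 6 + 5 + 3 + 3 = 54.
Draw number 54 + 1 = 55 must push one box to 7.

55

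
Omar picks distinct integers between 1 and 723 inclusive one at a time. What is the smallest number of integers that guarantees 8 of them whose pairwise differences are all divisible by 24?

Integers whose pairwise differences are multiples of 24 are exactly those sharing a remainder mod 24. By the pigeonhole principle, the 24 residue classes mod 24 are the pigeonholes.
With 168 integers one could put 7 in each residue class and have no class reach 8.
The 169th integer pushes some class to 8, so 24·7 + 1 = 169.

169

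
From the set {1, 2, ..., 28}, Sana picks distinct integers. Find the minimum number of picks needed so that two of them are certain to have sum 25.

17

Two chosen integers sum to 25 exactly when both halves of some pair {x, 25−x} with 1 ≤ x ≤ 25−x ≤ 24 are chosen — 12 such pairs.
The remaining 4 elements (those with no distinct partner in range) can never complete a 25-sum, so the worst case takes all of them and one from each pair: 4 + 12 = 16.
Pigeonhole: the 17th integer has to be the second member of some pair, so 16 + 1 = 17.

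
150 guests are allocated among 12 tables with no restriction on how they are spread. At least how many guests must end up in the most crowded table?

13

The 12 tables are the holes and the 150 guests are the pigeons.
If every table held at most 12 guests, the total would be at most 12 × 12 = 144, which is less than 150.
So some table holds at least ⌈150/12⌉ = 13 guests.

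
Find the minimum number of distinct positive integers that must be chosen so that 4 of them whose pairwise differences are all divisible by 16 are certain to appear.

49

Integers whose pairwise differences are multiples of 16 are exactly those sharing a remainder mod 16. The 16 residue classes mod 16 are the pigeonholes.
With 48 integers one could put 3 in each residue class and have no class reach 4.
The 49th integer pushes some class to 4, so 16·3 + 1 = 49.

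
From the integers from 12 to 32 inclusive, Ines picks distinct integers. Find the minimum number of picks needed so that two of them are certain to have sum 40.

Two chosen integers sum to 40 exactly when both halves of some pair {x, 40−x} with 12 ≤ x ≤ 40−x ≤ 28 are chosen — 8 such pairs.
The remaining 5 elements (those with no distinct partner in range) can never complete a 40-sum, so the worst case takes all of them and one from each pair: 5 + 8 = 13.
By the pigeonhole principle, the 14th integer has to be the second member of some pair, so 13 + 1 = 14.

14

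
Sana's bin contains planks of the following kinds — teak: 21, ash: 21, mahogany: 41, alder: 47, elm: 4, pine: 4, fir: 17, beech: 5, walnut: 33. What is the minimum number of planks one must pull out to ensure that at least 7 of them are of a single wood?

50

By pigeonhole, the 9 woods are the holes; the planks drawn are the pigeons.
To avoid 7 of any one wood, the worst case takes at most 6 of each wood, or every plank of a wood that has fewer than 6.
That gives 6 + 6 + 6 + 6 + 4 + 4 + 6 + 5 + 6 = 49 planks with no wood reaching 7.
The next plank forces some wood to 7, so 49 + 1 = 50.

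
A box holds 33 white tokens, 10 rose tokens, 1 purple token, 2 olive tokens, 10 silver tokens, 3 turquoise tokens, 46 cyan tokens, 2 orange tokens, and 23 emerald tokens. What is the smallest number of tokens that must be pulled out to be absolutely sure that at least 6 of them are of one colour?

Pigeonhole: put each drawn token into a box by colour. The largest draw with every box below 6 takes min(count, 5) from each colour; colours with fewer than 5 contribute all they have.
Σ min(cᵢ, 5) = 5 + 5 + 1 + 2 + 5 + 3 + 5 + 2 + 5 = 33.
Draw number 33 + 1 = 34 must push one box to 6.

34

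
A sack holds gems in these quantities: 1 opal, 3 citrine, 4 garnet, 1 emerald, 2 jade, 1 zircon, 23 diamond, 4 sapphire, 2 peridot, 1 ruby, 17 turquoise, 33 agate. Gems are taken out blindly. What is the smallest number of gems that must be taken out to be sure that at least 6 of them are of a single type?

35

An adversary could hand out at most 5 gems per type (9 types run out sooner): 1 + 3 + 4 + 1 + 2 + 1 + 5 + 4 + 2 + 1 + 5 + 5 = 34 gems and still no type has 6.
Pigeonhole: one more gem lands in a type already at 5, so 35 draws are enough and 34 are not.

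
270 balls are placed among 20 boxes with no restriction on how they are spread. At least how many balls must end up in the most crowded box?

The 20 boxes are the holes and the 270 balls are the pigeons.
If every box held at most 13 balls, the total would be at most 20 × 13 = 260, which is less than 270.
So some box holds at least ⌈270/20⌉ = 14 balls.

14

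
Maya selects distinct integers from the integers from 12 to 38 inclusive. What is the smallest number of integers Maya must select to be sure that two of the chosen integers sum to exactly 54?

17

Group the elements by complementary pair {x, 54−x}: {16,38}, {17,37}, {18,36}, …, giving 11 two-element pairs, the single value 27 (it cannot pair with itself since the integers are distinct), and 4 integers whose partner 54−x falls outside [12,38].
By the pigeonhole principle, treating each of those 16 groups as a pigeonhole, one can pick one integer per group — 16 integers — with no two summing to 54.
The 17th integer lands in an occupied pair, forcing a sum of 54.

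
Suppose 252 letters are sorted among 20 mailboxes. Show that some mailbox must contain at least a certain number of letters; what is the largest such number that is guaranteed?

By pigeonhole, the 20 mailboxes are the holes and the 252 letters are the pigeons.
If every mailbox held at most 12 letters, the total would be at most 20 × 12 = 240, which is less than 252.
So some mailbox holds at least ⌈252/20⌉ = 13 letters.

13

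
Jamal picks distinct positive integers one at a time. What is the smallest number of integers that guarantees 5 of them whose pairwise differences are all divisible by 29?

Integers whose pairwise differences are multiples of 29 are exactly those sharing a remainder mod 29. By pigeonhole, the 29 residue classes mod 29 are the pigeonholes.
With 116 integers one could put 4 in each residue class and have no class reach 5.
The 117th integer pushes some class to 5, so 29·4 + 1 = 117.

117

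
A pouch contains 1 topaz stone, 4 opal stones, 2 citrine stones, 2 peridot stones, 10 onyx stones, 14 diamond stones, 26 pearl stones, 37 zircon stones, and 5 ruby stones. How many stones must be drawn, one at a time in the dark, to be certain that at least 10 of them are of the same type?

The 9 types are the holes; the stones drawn are the pigeons.
To avoid 10 of any one type, the worst case takes at most 9 of each type, or every stone of a type that has fewer than 9.
That gives 1 + 4 + 2 + 2 + 9 + 9 + 9 + 9 + 5 = 50 stones with no type reaching 10.
The next stone forces some type to 10, so 50 + 1 = 51.

51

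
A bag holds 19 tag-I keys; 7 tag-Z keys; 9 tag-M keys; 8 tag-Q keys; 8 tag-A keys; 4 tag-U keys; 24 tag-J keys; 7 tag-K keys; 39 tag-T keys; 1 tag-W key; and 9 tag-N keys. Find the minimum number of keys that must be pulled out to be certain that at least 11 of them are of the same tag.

84

An adversary could hand out at most 10 keys per tag (8 tags run out sooner): 10 + 7 + 9 + 8 + 8 + 4 + 10 + 7 + 10 + 1 + 9 = 83 keys and still no tag has 11.
Pigeonhole: one more key lands in a tag already at 10, so 84 draws are enough and 83 are not.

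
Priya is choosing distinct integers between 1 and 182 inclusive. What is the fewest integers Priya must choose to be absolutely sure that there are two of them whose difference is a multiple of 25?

Integers whose pairwise differences are multiples of 25 are exactly those sharing a remainder mod 25. Pigeonhole: the 25 residue classes mod 25 are the pigeonholes.
With 25 integers one could put 1 in each residue class and have no class reach 2.
The 26th integer pushes some class to 2, so 25·1 + 1 = 26.

26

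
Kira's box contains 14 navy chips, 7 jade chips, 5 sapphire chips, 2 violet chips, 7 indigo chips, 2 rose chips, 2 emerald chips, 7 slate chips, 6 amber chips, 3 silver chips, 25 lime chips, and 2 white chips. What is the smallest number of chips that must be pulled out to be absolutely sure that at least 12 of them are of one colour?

66

Put each drawn chip into a box by colour. The largest draw with every box below 12 takes min(count, 11) from each colour; colours with fewer than 11 contribute all they have.
Σ min(cᵢ, 11) = 11 + 7 + 5 + 2 + 7 + 2 + 2 + 7 + 6 + 3 + 11 + 2 = 65.
Draw number 65 + 1 = 66 must push one box to 12.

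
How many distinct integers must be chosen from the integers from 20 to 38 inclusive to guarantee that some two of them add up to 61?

Two chosen integers sum to 61 exactly when both halves of some pair {x, 61−x} with 23 ≤ x ≤ 61−x ≤ 38 are chosen — 8 such pairs.
The remaining 3 elements (those with no distinct partner in range) can never complete a 61-sum, so the worst case takes all of them and one from each pair: 3 + 8 = 11.
The 12th integer has to be the second member of some pair, so 11 + 1 = 12.

12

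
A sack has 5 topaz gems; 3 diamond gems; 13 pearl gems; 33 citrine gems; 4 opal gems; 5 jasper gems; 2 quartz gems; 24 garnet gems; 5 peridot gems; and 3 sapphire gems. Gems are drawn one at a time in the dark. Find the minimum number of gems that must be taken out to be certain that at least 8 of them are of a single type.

49

Put each drawn gem into a box by type. The largest draw with every box below 8 takes min(count, 7) from each type; types with fewer than 7 contribute all they have.
Σ min(cᵢ, 7) = 5 + 3 + 7 + 7 + 4 + 5 + 2 + 7 + 5 + 3 = 48.
Draw number 48 + 1 = 49 must push one box to 8.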